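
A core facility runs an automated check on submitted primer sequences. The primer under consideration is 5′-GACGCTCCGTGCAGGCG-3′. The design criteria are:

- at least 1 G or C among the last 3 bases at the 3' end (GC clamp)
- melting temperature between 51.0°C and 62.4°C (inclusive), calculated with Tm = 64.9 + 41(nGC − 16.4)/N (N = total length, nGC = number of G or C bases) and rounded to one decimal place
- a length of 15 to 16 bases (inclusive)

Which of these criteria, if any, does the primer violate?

Fails: length.

Base counts: A=2, T=2, G=7, C=6 (length 17).
GC clamp: 3' end GCG has 3 G/C ✓
Tm: Tm = 64.9 + 41·(13 − 16.4)/17 = 56.7°C ✓
length: length 17, outside 15–16 ✗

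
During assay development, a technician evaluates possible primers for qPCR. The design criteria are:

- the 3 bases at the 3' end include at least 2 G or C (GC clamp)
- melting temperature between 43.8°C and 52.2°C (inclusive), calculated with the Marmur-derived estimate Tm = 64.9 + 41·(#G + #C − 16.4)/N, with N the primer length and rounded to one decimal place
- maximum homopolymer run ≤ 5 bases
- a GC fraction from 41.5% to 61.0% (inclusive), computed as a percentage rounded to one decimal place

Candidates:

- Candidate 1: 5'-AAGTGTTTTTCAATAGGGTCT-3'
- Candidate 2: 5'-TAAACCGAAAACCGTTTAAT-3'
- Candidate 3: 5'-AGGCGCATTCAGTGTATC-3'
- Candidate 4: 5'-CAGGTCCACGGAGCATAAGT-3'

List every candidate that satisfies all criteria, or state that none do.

None of the candidates satisfy all criteria.

Candidate 1 (21 nt, A=5 T=9 G=5 C=2): 3' end TCT has 1 G/C, need ≥2 ✗; Tm = 64.9 + 41·(7 − 16.4)/21 = 46.5°C ✓; longest run = 5 ✓; GC 7/21 = 33.3%, outside 41.5–61.0% ✗ — fails.
Candidate 2 (20 nt, A=9 T=5 G=2 C=4): 3' end AAT has 0 G/C, need ≥2 ✗; Tm = 64.9 + 41·(6 − 16.4)/20 = 43.6°C, outside 43.8–52.2°C ✗; longest run = 4 ✓; GC 6/20 = 30.0%, outside 41.5–61.0% ✗ — fails.
Candidate 3 (18 nt, A=4 T=5 G=5 C=4): 3' end ATC has 1 G/C, need ≥2 ✗; Tm = 64.9 + 41·(9 − 16.4)/18 = 48.0°C ✓; longest run = 2 ✓; GC 9/18 = 50.0% ✓ — fails.
Candidate 4 (20 nt, A=6 T=3 G=6 C=5): 3' end AGT has 1 G/C, need ≥2 ✗; Tm = 64.9 + 41·(11 − 16.4)/20 = 53.8°C, outside 43.8–52.2°C ✗; longest run = 2 ✓; GC 11/20 = 55.0% ✓ — fails.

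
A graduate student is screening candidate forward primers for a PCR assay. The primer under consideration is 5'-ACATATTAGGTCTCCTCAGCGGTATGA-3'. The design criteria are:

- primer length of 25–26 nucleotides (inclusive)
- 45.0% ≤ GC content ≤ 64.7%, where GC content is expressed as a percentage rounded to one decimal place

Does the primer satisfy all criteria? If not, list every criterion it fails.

Base counts: A=7, T=8, G=6, C=6 (length 27).
length: length 27, outside 25–26 ✗
GC content: GC 12/27 = 44.4%, outside 45.0–64.7% ✗

Fails: length, GC content.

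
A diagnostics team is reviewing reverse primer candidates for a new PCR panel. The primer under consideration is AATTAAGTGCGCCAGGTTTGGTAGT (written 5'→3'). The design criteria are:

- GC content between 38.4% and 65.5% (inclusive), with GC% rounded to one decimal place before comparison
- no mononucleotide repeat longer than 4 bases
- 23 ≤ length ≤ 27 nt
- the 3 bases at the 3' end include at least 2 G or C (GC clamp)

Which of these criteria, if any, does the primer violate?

Base counts: A=6, T=8, G=8, C=3 (length 25).
GC content: GC 11/25 = 44.0% ✓
homopolymer run: longest run = 3 ✓
length: length 25 ✓
GC clamp: 3' end AGT has 1 G/C, need ≥2 ✗

Fails: GC clamp.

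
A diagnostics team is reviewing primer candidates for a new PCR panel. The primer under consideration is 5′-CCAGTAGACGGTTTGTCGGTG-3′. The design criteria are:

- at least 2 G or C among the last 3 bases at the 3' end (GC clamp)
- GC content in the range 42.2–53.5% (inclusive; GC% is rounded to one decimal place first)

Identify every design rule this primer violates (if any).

Base counts: A=3, T=6, G=8, C=4 (length 21).
GC clamp: 3' end GTG has 2 G/C ✓
GC content: GC 12/21 = 57.1%, outside 42.2–53.5% ✗

Fails: GC content.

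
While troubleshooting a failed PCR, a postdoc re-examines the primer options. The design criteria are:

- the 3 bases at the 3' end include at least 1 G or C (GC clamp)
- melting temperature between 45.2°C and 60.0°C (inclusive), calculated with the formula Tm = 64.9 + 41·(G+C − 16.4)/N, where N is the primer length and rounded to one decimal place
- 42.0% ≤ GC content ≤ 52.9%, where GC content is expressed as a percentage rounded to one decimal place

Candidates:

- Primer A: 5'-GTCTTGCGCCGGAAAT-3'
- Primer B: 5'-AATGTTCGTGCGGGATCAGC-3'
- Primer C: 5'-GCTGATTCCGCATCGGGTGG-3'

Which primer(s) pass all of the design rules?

Primer A (16 nt, A=3 T=4 G=5 C=4): 3' end AAT has 0 G/C, need ≥1 ✗; Tm = 64.9 + 41·(9 − 16.4)/16 = 45.9°C ✓; GC 9/16 = 56.3%, outside 42.0–52.9% ✗ — fails.
Primer B (20 nt, A=4 T=5 G=7 C=4): 3' end AGC has 2 G/C ✓; Tm = 64.9 + 41·(11 − 16.4)/20 = 53.8°C ✓; GC 11/20 = 55.0%, outside 42.0–52.9% ✗ — fails.
Primer C (20 nt, A=2 T=5 G=8 C=5): 3' end TGG has 2 G/C ✓; Tm = 64.9 + 41·(13 − 16.4)/20 = 57.9°C ✓; GC 13/20 = 65.0%, outside 42.0–52.9% ✗ — fails.

None of the candidates satisfy all criteria.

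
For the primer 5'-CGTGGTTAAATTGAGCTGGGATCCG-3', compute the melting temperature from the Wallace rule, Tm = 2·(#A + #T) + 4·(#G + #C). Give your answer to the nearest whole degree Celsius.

Base counts: A=5, T=7, G=9, C=4 (length 25).
Tm = 2·(5+7) + 4·(9+4) = 2·12 + 4·13 = 24 + 52 = 76°C.

76°C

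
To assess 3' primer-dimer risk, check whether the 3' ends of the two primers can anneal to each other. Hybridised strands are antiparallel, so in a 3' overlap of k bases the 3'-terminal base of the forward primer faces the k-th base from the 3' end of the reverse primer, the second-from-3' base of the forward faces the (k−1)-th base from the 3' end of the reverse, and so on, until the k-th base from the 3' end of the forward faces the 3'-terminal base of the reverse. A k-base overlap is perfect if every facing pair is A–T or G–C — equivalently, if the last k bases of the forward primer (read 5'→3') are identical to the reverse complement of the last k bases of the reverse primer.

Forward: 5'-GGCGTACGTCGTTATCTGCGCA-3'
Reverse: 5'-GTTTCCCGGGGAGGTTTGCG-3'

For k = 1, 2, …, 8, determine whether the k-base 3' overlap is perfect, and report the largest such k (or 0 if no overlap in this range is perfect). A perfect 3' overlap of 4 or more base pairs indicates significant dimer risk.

Last 8 bases (5'→3') — forward …TCTGCGCA, reverse …GGTTTGCG.
Reverse complement of the reverse primer's last 8 bases: CGCAAACC; its first k bases are the reverse complement of the reverse primer's last k bases, so a perfect k-base overlap needs the forward primer's last k bases to equal them.
Comparing (forward last k vs required): k=1: A vs C ✗; k=2: CA vs CG ✗; k=3: GCA vs CGC ✗; k=4: CGCA vs CGCA ✓; k=5: GCGCA vs CGCAA ✗; k=6: TGCGCA vs CGCAAA ✗; k=7: CTGCGCA vs CGCAAAC ✗; k=8: TCTGCGCA vs CGCAAACC ✗.
Only k = 4 is perfect, so the longest perfect 3' overlap is 4.

Longest perfect overlap: 4 complementary base pairs; significant dimer risk (threshold 4).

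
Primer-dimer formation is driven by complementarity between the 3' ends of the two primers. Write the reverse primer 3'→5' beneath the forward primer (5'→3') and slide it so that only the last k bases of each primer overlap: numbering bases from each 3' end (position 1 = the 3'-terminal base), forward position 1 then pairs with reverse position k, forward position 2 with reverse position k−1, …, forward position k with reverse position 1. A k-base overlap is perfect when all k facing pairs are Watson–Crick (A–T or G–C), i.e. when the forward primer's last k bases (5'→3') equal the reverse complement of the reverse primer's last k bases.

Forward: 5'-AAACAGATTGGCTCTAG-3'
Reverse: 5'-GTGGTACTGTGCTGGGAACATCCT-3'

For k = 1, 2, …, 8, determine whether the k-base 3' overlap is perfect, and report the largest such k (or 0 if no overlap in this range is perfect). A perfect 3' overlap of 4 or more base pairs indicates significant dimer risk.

Longest perfect overlap: 2 complementary base pairs; below the dimer-risk threshold (threshold 4).

Last 8 bases (5'→3') — forward …GGCTCTAG, reverse …AACATCCT.
Reverse complement of the reverse primer's last 8 bases: AGGATGTT; its first k bases are the reverse complement of the reverse primer's last k bases, so a perfect k-base overlap needs the forward primer's last k bases to equal them.
Comparing (forward last k vs required): k=1: G vs A ✗; k=2: AG vs AG ✓; k=3: TAG vs AGG ✗; k=4: CTAG vs AGGA ✗; k=5: TCTAG vs AGGAT ✗; k=6: CTCTAG vs AGGATG ✗; k=7: GCTCTAG vs AGGATGT ✗; k=8: GGCTCTAG vs AGGATGTT ✗.
Only k = 2 is perfect, so the longest perfect 3' overlap is 2.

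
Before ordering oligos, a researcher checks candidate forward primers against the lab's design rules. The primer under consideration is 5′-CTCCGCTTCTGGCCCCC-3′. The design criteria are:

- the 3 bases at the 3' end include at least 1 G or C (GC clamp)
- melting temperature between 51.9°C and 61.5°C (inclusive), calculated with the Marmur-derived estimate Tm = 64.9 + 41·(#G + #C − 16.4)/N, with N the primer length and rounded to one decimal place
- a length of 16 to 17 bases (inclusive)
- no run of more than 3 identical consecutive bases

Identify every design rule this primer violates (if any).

Base counts: A=0, T=4, G=3, C=10 (length 17).
GC clamp: 3' end CCC has 3 G/C ✓
Tm: Tm = 64.9 + 41·(13 − 16.4)/17 = 56.7°C ✓
length: length 17 ✓
homopolymer run: longest run = 5, exceeds 3 ✗

Fails: homopolymer run.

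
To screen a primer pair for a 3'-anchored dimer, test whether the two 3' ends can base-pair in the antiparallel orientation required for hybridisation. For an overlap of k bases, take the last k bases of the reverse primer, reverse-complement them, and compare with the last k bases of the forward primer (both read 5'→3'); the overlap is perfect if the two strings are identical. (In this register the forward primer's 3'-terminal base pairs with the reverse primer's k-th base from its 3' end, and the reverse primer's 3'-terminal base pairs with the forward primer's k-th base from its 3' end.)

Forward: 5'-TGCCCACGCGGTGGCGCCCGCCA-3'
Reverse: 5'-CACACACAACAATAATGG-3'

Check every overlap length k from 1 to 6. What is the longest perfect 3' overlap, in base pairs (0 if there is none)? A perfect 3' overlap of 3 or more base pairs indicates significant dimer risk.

Last 6 bases (5'→3') — forward …CCGCCA, reverse …TAATGG.
Reverse complement of the reverse primer's last 6 bases: CCATTA; its first k bases are the reverse complement of the reverse primer's last k bases, so a perfect k-base overlap needs the forward primer's last k bases to equal them.
Comparing (forward last k vs required): k=1: A vs C ✗; k=2: CA vs CC ✗; k=3: CCA vs CCA ✓; k=4: GCCA vs CCAT ✗; k=5: CGCCA vs CCATT ✗; k=6: CCGCCA vs CCATTA ✗.
Only k = 3 is perfect, so the longest perfect 3' overlap is 3.

Longest perfect overlap: 3 complementary base pairs; significant dimer risk (threshold 3).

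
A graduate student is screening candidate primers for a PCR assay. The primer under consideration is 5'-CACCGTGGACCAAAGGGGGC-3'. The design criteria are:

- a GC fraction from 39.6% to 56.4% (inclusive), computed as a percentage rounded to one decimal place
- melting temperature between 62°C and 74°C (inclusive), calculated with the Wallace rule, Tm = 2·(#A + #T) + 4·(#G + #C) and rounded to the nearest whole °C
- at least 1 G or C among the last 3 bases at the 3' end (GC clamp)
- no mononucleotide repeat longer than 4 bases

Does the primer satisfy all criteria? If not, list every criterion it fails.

Base counts: A=5, T=1, G=8, C=6 (length 20).
GC content: GC 14/20 = 70.0%, outside 39.6–56.4% ✗
Tm: Tm = 2·6 + 4·14 = 68°C ✓
GC clamp: 3' end GGC has 3 G/C ✓
homopolymer run: longest run = 5, exceeds 4 ✗

Fails: GC content, homopolymer run.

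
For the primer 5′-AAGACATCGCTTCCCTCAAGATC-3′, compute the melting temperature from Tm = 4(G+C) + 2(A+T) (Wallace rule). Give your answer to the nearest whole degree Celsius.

Base counts: A=7, T=5, G=3, C=8 (length 23).
Tm = 2·(7+5) + 4·(3+8) = 2·12 + 4·11 = 24 + 44 = 68°C.

68°C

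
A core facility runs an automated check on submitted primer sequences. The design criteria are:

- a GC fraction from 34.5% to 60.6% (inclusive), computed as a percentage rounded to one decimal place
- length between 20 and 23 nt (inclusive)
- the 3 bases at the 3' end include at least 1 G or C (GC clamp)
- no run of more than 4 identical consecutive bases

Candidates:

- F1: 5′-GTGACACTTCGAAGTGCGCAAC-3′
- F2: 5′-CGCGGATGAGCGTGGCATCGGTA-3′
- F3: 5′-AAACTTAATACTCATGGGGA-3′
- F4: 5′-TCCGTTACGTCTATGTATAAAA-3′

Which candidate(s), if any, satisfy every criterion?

F1 (22 nt, A=6 T=4 G=6 C=6): GC 12/22 = 54.5% ✓; length 22 ✓; 3' end AAC has 1 G/C ✓; longest run = 2 ✓ — passes.
F2 (23 nt, A=4 T=4 G=10 C=5): GC 15/23 = 65.2%, outside 34.5–60.6% ✗; length 23 ✓; 3' end GTA has 1 G/C ✓; longest run = 2 ✓ — fails.
F3 (20 nt, A=8 T=5 G=4 C=3): GC 7/20 = 35.0% ✓; length 20 ✓; 3' end GGA has 2 G/C ✓; longest run = 4 ✓ — passes.
F4 (22 nt, A=7 T=8 G=3 C=4): GC 7/22 = 31.8%, outside 34.5–60.6% ✗; length 22 ✓; 3' end AAA has 0 G/C, need ≥1 ✗; longest run = 4 ✓ — fails.

F1 and F3.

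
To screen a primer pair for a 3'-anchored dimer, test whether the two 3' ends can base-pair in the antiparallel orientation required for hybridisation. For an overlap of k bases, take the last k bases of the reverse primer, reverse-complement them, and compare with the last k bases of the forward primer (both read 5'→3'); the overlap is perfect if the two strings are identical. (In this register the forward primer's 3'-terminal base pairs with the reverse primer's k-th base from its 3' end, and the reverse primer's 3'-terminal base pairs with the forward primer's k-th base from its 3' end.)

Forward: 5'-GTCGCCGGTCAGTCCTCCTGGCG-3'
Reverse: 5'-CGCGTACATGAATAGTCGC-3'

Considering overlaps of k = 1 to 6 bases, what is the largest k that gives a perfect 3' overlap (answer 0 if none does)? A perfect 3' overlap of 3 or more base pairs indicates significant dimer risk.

Last 6 bases (5'→3') — forward …CTGGCG, reverse …AGTCGC.
Reverse complement of the reverse primer's last 6 bases: GCGACT; its first k bases are the reverse complement of the reverse primer's last k bases, so a perfect k-base overlap needs the forward primer's last k bases to equal them.
Comparing (forward last k vs required): k=1: G vs G ✓; k=2: CG vs GC ✗; k=3: GCG vs GCG ✓; k=4: GGCG vs GCGA ✗; k=5: TGGCG vs GCGAC ✗; k=6: CTGGCG vs GCGACT ✗.
Perfect overlaps at k = 1, 3; the largest is 3.

Longest perfect overlap: 3 complementary base pairs; significant dimer risk (threshold 3).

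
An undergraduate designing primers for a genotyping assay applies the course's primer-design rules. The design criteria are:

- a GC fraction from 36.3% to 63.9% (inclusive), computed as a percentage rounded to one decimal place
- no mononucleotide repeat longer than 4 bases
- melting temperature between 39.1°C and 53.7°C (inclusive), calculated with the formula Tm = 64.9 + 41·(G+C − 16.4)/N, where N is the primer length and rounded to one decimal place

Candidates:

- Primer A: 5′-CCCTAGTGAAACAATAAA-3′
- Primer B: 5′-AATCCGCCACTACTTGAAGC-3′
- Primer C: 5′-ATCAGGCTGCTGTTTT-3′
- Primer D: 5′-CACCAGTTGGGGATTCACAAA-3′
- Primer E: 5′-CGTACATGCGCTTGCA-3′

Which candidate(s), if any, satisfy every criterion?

Primer A (18 nt, A=9 T=3 G=2 C=4): GC 6/18 = 33.3%, outside 36.3–63.9% ✗; longest run = 3 ✓; Tm = 64.9 + 41·(6 − 16.4)/18 = 41.2°C ✓ — fails.
Primer B (20 nt, A=6 T=4 G=3 C=7): GC 10/20 = 50.0% ✓; longest run = 2 ✓; Tm = 64.9 + 41·(10 − 16.4)/20 = 51.8°C ✓ — passes.
Primer C (16 nt, A=2 T=7 G=4 C=3): GC 7/16 = 43.8% ✓; longest run = 4 ✓; Tm = 64.9 + 41·(7 − 16.4)/16 = 40.8°C ✓ — passes.
Primer D (21 nt, A=7 T=4 G=5 C=5): GC 10/21 = 47.6% ✓; longest run = 4 ✓; Tm = 64.9 + 41·(10 − 16.4)/21 = 52.4°C ✓ — passes.
Primer E (16 nt, A=3 T=4 G=4 C=5): GC 9/16 = 56.3% ✓; longest run = 2 ✓; Tm = 64.9 + 41·(9 − 16.4)/16 = 45.9°C ✓ — passes.

Primer B, Primer C, Primer D and Primer E.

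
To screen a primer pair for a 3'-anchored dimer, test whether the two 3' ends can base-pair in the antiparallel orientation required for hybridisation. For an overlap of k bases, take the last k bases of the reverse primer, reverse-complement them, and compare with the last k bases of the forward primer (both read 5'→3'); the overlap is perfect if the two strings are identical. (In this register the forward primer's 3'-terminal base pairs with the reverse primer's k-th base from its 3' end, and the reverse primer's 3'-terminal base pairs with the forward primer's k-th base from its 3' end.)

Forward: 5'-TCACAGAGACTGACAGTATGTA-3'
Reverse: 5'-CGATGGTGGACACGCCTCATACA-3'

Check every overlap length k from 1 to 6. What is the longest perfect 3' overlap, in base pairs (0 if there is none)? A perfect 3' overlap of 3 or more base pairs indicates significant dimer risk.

Last 6 bases (5'→3') — forward …TATGTA, reverse …CATACA.
Reverse complement of the reverse primer's last 6 bases: TGTATG; its first k bases are the reverse complement of the reverse primer's last k bases, so a perfect k-base overlap needs the forward primer's last k bases to equal them.
Comparing (forward last k vs required): k=1: A vs T ✗; k=2: TA vs TG ✗; k=3: GTA vs TGT ✗; k=4: TGTA vs TGTA ✓; k=5: ATGTA vs TGTAT ✗; k=6: TATGTA vs TGTATG ✗.
Only k = 4 is perfect, so the longest perfect 3' overlap is 4.

Longest perfect overlap: 4 complementary base pairs; significant dimer risk (threshold 3).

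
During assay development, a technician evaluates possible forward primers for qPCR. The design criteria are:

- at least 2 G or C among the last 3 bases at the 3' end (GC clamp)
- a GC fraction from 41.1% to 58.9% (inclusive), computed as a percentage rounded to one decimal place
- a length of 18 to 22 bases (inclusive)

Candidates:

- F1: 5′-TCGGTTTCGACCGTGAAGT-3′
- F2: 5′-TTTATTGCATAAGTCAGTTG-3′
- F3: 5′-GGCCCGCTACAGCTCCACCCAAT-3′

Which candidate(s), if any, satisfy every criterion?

F1 (19 nt, A=3 T=6 G=6 C=4): 3' end AGT has 1 G/C, need ≥2 ✗; GC 10/19 = 52.6% ✓; length 19 ✓ — fails.
F2 (20 nt, A=5 T=9 G=4 C=2): 3' end TTG has 1 G/C, need ≥2 ✗; GC 6/20 = 30.0%, outside 41.1–58.9% ✗; length 20 ✓ — fails.
F3 (23 nt, A=5 T=3 G=4 C=11): 3' end AAT has 0 G/C, need ≥2 ✗; GC 15/23 = 65.2%, outside 41.1–58.9% ✗; length 23, outside 18–22 ✗ — fails.

None of the candidates satisfy all criteria.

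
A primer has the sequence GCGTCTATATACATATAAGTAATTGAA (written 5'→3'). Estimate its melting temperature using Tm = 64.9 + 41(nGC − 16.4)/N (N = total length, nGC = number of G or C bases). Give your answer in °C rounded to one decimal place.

50.6°C

Base counts: A=11, T=9, G=4, C=3; G+C = 7, N = 27.
Tm = 64.9 + 41·(7 − 16.4)/27 = 64.9 + -385.40/27 = 50.6°C.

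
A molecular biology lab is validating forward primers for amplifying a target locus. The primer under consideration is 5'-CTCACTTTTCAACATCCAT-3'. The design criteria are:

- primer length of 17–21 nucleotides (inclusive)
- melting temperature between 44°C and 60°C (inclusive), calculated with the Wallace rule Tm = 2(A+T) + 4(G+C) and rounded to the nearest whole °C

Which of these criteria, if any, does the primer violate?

Meets all criteria.

Base counts: A=5, T=7, G=0, C=7 (length 19).
length: length 19 ✓
Tm: Tm = 2·12 + 4·7 = 52°C ✓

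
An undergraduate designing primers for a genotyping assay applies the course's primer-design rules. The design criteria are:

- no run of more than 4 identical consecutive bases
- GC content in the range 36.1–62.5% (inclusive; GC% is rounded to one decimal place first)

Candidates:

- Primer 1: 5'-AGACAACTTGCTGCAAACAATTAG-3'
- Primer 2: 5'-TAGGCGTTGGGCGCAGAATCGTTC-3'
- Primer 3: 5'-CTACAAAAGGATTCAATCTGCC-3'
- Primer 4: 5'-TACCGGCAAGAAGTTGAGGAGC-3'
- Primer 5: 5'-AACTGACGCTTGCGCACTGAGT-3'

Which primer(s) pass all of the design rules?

Primer 1, Primer 2, Primer 3, Primer 4 and Primer 5.

Primer 1 (24 nt, A=10 T=5 G=4 C=5): longest run = 3 ✓; GC 9/24 = 37.5% ✓ — passes.
Primer 2 (24 nt, A=4 T=6 G=9 C=5): longest run = 3 ✓; GC 14/24 = 58.3% ✓ — passes.
Primer 3 (22 nt, A=8 T=5 G=3 C=6): longest run = 4 ✓; GC 9/22 = 40.9% ✓ — passes.
Primer 4 (22 nt, A=7 T=3 G=8 C=4): longest run = 2 ✓; GC 12/22 = 54.5% ✓ — passes.
Primer 5 (22 nt, A=5 T=5 G=6 C=6): longest run = 2 ✓; GC 12/22 = 54.5% ✓ — passes.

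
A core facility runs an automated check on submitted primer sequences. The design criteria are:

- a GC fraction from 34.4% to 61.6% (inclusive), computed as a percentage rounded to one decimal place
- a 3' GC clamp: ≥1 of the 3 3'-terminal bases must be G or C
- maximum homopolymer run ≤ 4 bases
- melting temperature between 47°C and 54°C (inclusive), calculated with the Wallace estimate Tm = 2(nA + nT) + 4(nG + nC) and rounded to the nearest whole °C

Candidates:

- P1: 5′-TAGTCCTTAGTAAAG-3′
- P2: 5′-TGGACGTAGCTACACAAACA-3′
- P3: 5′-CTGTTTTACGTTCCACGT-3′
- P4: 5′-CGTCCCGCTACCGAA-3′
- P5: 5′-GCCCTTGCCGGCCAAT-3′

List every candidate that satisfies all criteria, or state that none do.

P1 (15 nt, A=5 T=5 G=3 C=2): GC 5/15 = 33.3%, outside 34.4–61.6% ✗; 3' end AAG has 1 G/C ✓; longest run = 3 ✓; Tm = 2·10 + 4·5 = 40°C, outside 47–54°C ✗ — fails.
P2 (20 nt, A=8 T=3 G=4 C=5): GC 9/20 = 45.0% ✓; 3' end ACA has 1 G/C ✓; longest run = 3 ✓; Tm = 2·11 + 4·9 = 58°C, outside 47–54°C ✗ — fails.
P3 (18 nt, A=2 T=8 G=3 C=5): GC 8/18 = 44.4% ✓; 3' end CGT has 2 G/C ✓; longest run = 4 ✓; Tm = 2·10 + 4·8 = 52°C ✓ — passes.
P4 (15 nt, A=3 T=2 G=3 C=7): GC 10/15 = 66.7%, outside 34.4–61.6% ✗; 3' end GAA has 1 G/C ✓; longest run = 3 ✓; Tm = 2·5 + 4·10 = 50°C ✓ — fails.
P5 (16 nt, A=2 T=3 G=4 C=7): GC 11/16 = 68.8%, outside 34.4–61.6% ✗; 3' end AAT has 0 G/C, need ≥1 ✗; longest run = 3 ✓; Tm = 2·5 + 4·11 = 54°C ✓ — fails.

P3 only.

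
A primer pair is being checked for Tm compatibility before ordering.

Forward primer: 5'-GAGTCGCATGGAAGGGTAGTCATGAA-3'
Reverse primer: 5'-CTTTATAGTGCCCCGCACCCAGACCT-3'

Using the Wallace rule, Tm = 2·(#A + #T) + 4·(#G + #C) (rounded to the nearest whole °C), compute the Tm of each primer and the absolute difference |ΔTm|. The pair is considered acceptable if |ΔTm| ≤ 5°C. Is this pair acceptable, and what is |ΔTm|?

Forward: A=8 T=5 G=10 C=3 → Tm = 2·13 + 4·13 = 78°C.
Reverse: A=5 T=6 G=4 C=11 → Tm = 2·11 + 4·15 = 82°C.
|ΔTm| = |78 − 82| = 4°C, ≤ 5°C.

|ΔTm| = 4°C; the pair is acceptable.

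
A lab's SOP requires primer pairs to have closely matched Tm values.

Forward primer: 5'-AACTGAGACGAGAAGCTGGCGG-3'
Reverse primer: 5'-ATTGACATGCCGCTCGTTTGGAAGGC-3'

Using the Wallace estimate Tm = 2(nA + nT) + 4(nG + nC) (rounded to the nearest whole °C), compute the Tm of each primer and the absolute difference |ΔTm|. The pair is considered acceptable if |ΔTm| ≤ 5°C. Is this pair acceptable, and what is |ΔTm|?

|ΔTm| = 10°C; the pair is not acceptable.

Forward: A=7 T=2 G=9 C=4 → Tm = 2·9 + 4·13 = 70°C.
Reverse: A=5 T=7 G=8 C=6 → Tm = 2·12 + 4·14 = 80°C.
|ΔTm| = |70 − 80| = 10°C, > 5°C.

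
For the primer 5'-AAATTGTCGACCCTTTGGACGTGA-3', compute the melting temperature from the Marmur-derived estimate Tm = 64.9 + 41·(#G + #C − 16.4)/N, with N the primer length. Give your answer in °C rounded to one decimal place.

Base counts: A=6, T=7, G=6, C=5; G+C = 11, N = 24.
Tm = 64.9 + 41·(11 − 16.4)/24 = 64.9 + -221.40/24 = 55.7°C.

55.7°C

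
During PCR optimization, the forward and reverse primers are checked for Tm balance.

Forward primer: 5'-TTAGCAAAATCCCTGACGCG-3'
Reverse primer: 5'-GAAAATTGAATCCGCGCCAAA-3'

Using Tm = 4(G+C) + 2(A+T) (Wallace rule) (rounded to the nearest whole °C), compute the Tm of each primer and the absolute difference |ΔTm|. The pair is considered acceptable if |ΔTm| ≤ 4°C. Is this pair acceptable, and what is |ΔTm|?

Forward: A=6 T=4 G=4 C=6 → Tm = 2·10 + 4·10 = 60°C.
Reverse: A=9 T=3 G=4 C=5 → Tm = 2·12 + 4·9 = 60°C.
|ΔTm| = |60 − 60| = 0°C, ≤ 4°C.

|ΔTm| = 0°C; the pair is acceptable.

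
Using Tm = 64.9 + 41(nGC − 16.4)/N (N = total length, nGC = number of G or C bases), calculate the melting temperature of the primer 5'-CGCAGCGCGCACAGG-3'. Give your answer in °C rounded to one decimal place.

Base counts: A=3, T=0, G=6, C=6; G+C = 12, N = 15.
Tm = 64.9 + 41·(12 − 16.4)/15 = 64.9 + -180.40/15 = 52.9°C.

52.9°C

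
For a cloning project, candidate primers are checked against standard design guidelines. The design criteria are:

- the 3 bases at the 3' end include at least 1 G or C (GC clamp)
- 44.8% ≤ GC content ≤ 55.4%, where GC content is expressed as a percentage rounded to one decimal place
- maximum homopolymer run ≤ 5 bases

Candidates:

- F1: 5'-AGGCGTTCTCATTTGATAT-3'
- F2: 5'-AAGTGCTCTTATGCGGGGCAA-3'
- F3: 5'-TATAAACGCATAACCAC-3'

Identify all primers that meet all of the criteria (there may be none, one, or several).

F1 (19 nt, A=4 T=8 G=4 C=3): 3' end TAT has 0 G/C, need ≥1 ✗; GC 7/19 = 36.8%, outside 44.8–55.4% ✗; longest run = 3 ✓ — fails.
F2 (21 nt, A=5 T=5 G=7 C=4): 3' end CAA has 1 G/C ✓; GC 11/21 = 52.4% ✓; longest run = 4 ✓ — passes.
F3 (17 nt, A=8 T=3 G=1 C=5): 3' end CAC has 2 G/C ✓; GC 6/17 = 35.3%, outside 44.8–55.4% ✗; longest run = 3 ✓ — fails.

F2 only.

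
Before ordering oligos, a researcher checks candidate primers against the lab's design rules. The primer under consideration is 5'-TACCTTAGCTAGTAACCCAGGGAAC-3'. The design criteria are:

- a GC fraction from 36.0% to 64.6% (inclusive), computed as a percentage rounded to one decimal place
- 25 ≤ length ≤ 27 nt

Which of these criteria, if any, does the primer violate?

Base counts: A=8, T=5, G=5, C=7 (length 25).
GC content: GC 12/25 = 48.0% ✓
length: length 25 ✓

Meets all criteria.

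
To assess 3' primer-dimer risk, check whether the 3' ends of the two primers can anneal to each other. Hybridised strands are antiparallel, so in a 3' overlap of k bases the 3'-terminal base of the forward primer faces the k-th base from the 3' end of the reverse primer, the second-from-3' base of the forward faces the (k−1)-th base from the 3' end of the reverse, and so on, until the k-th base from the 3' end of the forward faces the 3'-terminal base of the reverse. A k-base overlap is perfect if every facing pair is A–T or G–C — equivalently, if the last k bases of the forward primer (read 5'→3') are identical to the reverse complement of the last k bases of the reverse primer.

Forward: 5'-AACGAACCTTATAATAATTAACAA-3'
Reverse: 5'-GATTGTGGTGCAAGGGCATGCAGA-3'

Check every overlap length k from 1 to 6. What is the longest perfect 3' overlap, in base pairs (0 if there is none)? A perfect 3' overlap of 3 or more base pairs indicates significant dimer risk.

Last 6 bases (5'→3') — forward …TAACAA, reverse …TGCAGA.
Reverse complement of the reverse primer's last 6 bases: TCTGCA; its first k bases are the reverse complement of the reverse primer's last k bases, so a perfect k-base overlap needs the forward primer's last k bases to equal them.
Comparing (forward last k vs required): k=1: A vs T ✗; k=2: AA vs TC ✗; k=3: CAA vs TCT ✗; k=4: ACAA vs TCTG ✗; k=5: AACAA vs TCTGC ✗; k=6: TAACAA vs TCTGCA ✗.
No overlap length from 1 to 6 is perfect, so the longest perfect 3' overlap is 0.

Longest perfect overlap: 0 complementary base pairs; below the dimer-risk threshold (threshold 3).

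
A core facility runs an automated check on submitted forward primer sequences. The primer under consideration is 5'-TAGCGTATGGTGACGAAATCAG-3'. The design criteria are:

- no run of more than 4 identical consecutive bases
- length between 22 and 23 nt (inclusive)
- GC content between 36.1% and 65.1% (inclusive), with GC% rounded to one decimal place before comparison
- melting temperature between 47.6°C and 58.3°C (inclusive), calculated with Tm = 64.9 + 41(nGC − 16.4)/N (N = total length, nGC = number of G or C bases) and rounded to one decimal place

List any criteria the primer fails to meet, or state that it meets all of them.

Meets all criteria.

Base counts: A=7, T=5, G=7, C=3 (length 22).
homopolymer run: longest run = 3 ✓
length: length 22 ✓
GC content: GC 10/22 = 45.5% ✓
Tm: Tm = 64.9 + 41·(10 − 16.4)/22 = 53.0°C ✓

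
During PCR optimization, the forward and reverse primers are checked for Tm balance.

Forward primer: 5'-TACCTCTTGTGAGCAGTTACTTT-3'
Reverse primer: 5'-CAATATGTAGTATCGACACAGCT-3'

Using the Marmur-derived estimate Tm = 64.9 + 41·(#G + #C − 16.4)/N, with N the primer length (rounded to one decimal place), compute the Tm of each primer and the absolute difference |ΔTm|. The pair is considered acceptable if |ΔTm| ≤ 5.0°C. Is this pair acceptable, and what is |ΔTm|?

Forward: G+C = 9, N = 23 → Tm = 64.9 + 41·(9 − 16.4)/23 = 51.7°C.
Reverse: G+C = 9, N = 23 → Tm = 64.9 + 41·(9 − 16.4)/23 = 51.7°C.
|ΔTm| = |51.7 − 51.7| = 0.0°C, ≤ 5.0°C.

|ΔTm| = 0.0°C; the pair is acceptable.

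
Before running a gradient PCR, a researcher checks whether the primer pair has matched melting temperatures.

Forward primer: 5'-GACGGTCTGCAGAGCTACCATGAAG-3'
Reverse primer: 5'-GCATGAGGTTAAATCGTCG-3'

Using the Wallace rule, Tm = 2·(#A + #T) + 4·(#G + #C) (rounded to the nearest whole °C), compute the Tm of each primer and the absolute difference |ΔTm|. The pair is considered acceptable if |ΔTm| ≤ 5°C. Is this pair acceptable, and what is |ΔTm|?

|ΔTm| = 22°C; the pair is not acceptable.

Forward: A=7 T=4 G=8 C=6 → Tm = 2·11 + 4·14 = 78°C.
Reverse: A=5 T=5 G=6 C=3 → Tm = 2·10 + 4·9 = 56°C.
|ΔTm| = |78 − 56| = 22°C, > 5°C.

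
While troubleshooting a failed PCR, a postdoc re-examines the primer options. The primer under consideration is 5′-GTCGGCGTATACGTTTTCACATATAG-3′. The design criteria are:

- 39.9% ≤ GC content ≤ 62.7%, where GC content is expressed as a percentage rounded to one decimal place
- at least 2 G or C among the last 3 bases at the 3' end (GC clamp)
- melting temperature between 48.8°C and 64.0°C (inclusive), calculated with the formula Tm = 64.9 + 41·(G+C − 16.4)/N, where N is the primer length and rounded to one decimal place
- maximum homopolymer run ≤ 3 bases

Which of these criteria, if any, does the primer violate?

Base counts: A=6, T=9, G=6, C=5 (length 26).
GC content: GC 11/26 = 42.3% ✓
GC clamp: 3' end TAG has 1 G/C, need ≥2 ✗
Tm: Tm = 64.9 + 41·(11 − 16.4)/26 = 56.4°C ✓
homopolymer run: longest run = 4, exceeds 3 ✗

Fails: GC clamp, homopolymer run.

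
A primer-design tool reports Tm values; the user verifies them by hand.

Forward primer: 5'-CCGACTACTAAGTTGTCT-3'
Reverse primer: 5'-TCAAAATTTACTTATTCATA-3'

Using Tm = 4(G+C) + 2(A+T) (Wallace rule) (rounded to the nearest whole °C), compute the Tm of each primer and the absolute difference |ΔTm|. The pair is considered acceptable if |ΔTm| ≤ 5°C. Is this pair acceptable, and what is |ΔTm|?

|ΔTm| = 6°C; the pair is not acceptable.

Forward: A=4 T=6 G=3 C=5 → Tm = 2·10 + 4·8 = 52°C.
Reverse: A=8 T=9 G=0 C=3 → Tm = 2·17 + 4·3 = 46°C.
|ΔTm| = |52 − 46| = 6°C, > 5°C.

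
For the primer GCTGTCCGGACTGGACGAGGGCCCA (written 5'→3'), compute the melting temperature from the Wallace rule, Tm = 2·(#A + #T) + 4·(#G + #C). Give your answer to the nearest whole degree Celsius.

86°C

Base counts: A=4, T=3, G=10, C=8 (length 25).
Tm = 2·(4+3) + 4·(10+8) = 2·7 + 4·18 = 14 + 72 = 86°C.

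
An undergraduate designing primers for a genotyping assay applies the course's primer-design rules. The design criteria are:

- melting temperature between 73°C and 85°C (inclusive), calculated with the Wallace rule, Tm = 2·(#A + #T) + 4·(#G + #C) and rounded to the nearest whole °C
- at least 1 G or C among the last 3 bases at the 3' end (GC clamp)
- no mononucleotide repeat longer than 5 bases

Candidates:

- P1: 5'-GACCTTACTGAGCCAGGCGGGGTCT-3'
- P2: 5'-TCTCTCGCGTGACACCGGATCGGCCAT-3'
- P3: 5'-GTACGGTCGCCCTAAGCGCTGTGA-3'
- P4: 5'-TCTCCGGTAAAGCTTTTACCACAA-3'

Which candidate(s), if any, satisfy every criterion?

P1 (25 nt, A=4 T=5 G=9 C=7): Tm = 2·9 + 4·16 = 82°C ✓; 3' end TCT has 1 G/C ✓; longest run = 4 ✓ — passes.
P2 (27 nt, A=4 T=6 G=7 C=10): Tm = 2·10 + 4·17 = 88°C, outside 73–85°C ✗; 3' end CAT has 1 G/C ✓; longest run = 2 ✓ — fails.
P3 (24 nt, A=4 T=5 G=8 C=7): Tm = 2·9 + 4·15 = 78°C ✓; 3' end TGA has 1 G/C ✓; longest run = 3 ✓ — passes.
P4 (24 nt, A=7 T=7 G=3 C=7): Tm = 2·14 + 4·10 = 68°C, outside 73–85°C ✗; 3' end CAA has 1 G/C ✓; longest run = 4 ✓ — fails.

P1 and P3.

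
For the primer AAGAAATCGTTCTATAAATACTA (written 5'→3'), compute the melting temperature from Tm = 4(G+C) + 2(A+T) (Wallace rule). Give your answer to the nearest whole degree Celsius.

Base counts: A=11, T=7, G=2, C=3 (length 23).
Tm = 2·(11+7) + 4·(2+3) = 2·18 + 4·5 = 36 + 20 = 56°C.

56°C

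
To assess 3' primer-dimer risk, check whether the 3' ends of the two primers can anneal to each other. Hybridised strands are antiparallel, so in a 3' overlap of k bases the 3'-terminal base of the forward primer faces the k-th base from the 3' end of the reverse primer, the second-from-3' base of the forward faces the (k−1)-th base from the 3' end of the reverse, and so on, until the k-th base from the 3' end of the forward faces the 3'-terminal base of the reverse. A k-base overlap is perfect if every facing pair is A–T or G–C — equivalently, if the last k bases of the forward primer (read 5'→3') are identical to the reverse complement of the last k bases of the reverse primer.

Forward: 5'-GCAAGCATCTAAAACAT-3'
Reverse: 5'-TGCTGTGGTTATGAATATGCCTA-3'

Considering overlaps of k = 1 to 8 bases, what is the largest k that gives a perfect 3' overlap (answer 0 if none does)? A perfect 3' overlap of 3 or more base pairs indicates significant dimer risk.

Last 8 bases (5'→3') — forward …TAAAACAT, reverse …TATGCCTA.
Reverse complement of the reverse primer's last 8 bases: TAGGCATA; its first k bases are the reverse complement of the reverse primer's last k bases, so a perfect k-base overlap needs the forward primer's last k bases to equal them.
Comparing (forward last k vs required): k=1: T vs T ✓; k=2: AT vs TA ✗; k=3: CAT vs TAG ✗; k=4: ACAT vs TAGG ✗; k=5: AACAT vs TAGGC ✗; k=6: AAACAT vs TAGGCA ✗; k=7: AAAACAT vs TAGGCAT ✗; k=8: TAAAACAT vs TAGGCATA ✗.
Only k = 1 is perfect, so the longest perfect 3' overlap is 1.

Longest perfect overlap: 1 complementary base pair; below the dimer-risk threshold (threshold 3).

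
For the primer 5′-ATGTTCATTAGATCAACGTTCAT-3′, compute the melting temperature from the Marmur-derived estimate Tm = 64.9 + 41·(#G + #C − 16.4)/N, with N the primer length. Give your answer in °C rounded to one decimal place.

48.1°C

Base counts: A=7, T=9, G=3, C=4; G+C = 7, N = 23.
Tm = 64.9 + 41·(7 − 16.4)/23 = 64.9 + -385.40/23 = 48.1°C.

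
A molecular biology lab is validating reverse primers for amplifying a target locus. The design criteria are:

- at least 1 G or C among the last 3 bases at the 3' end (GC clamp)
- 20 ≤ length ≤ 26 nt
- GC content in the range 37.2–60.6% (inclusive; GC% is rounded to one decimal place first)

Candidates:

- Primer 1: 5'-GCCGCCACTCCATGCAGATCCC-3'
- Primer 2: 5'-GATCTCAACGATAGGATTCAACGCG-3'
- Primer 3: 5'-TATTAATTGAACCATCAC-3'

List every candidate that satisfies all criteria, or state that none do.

Primer 1 (22 nt, A=4 T=3 G=4 C=11): 3' end CCC has 3 G/C ✓; length 22 ✓; GC 15/22 = 68.2%, outside 37.2–60.6% ✗ — fails.
Primer 2 (25 nt, A=8 T=5 G=6 C=6): 3' end GCG has 3 G/C ✓; length 25 ✓; GC 12/25 = 48.0% ✓ — passes.
Primer 3 (18 nt, A=7 T=6 G=1 C=4): 3' end CAC has 2 G/C ✓; length 18, outside 20–26 ✗; GC 5/18 = 27.8%, outside 37.2–60.6% ✗ — fails.

Primer 2 only.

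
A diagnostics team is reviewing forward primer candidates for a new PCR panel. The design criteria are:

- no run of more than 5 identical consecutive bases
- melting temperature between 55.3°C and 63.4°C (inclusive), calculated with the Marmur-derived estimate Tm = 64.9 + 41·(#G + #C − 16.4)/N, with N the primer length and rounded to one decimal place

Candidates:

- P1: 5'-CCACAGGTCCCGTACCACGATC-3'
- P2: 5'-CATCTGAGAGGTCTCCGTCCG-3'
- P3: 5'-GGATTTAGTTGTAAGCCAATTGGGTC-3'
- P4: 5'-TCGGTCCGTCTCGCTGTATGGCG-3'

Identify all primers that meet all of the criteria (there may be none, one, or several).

P1, P2, P3 and P4.

P1 (22 nt, A=5 T=3 G=4 C=10): longest run = 3 ✓; Tm = 64.9 + 41·(14 − 16.4)/22 = 60.4°C ✓ — passes.
P2 (21 nt, A=3 T=5 G=6 C=7): longest run = 2 ✓; Tm = 64.9 + 41·(13 − 16.4)/21 = 58.3°C ✓ — passes.
P3 (26 nt, A=6 T=9 G=8 C=3): longest run = 3 ✓; Tm = 64.9 + 41·(11 − 16.4)/26 = 56.4°C ✓ — passes.
P4 (23 nt, A=1 T=7 G=8 C=7): longest run = 2 ✓; Tm = 64.9 + 41·(15 − 16.4)/23 = 62.4°C ✓ — passes.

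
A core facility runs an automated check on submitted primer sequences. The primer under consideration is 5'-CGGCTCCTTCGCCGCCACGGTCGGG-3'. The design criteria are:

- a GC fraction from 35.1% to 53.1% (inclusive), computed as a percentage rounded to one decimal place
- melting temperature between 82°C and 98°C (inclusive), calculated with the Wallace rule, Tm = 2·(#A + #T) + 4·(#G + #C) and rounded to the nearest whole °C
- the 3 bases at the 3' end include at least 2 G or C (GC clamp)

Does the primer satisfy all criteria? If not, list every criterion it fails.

Base counts: A=1, T=4, G=9, C=11 (length 25).
GC content: GC 20/25 = 80.0%, outside 35.1–53.1% ✗
Tm: Tm = 2·5 + 4·20 = 90°C ✓
GC clamp: 3' end GGG has 3 G/C ✓

Fails: GC content.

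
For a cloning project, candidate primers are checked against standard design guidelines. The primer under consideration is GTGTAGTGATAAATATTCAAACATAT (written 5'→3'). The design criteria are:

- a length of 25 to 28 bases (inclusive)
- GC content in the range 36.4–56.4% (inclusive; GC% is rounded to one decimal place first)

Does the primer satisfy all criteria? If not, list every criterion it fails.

Base counts: A=11, T=9, G=4, C=2 (length 26).
length: length 26 ✓
GC content: GC 6/26 = 23.1%, outside 36.4–56.4% ✗

Fails: GC content.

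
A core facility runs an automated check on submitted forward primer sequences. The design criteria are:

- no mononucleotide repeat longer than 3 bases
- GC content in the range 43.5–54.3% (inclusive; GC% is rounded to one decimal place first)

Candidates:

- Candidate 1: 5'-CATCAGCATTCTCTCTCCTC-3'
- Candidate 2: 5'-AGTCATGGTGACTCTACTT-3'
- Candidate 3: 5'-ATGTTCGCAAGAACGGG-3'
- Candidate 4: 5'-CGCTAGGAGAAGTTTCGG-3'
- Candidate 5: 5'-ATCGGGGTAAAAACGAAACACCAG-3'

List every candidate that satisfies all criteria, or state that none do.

Candidate 1 and Candidate 3.

Candidate 1 (20 nt, A=3 T=7 G=1 C=9): longest run = 2 ✓; GC 10/20 = 50.0% ✓ — passes.
Candidate 2 (19 nt, A=4 T=7 G=4 C=4): longest run = 2 ✓; GC 8/19 = 42.1%, outside 43.5–54.3% ✗ — fails.
Candidate 3 (17 nt, A=5 T=3 G=6 C=3): longest run = 3 ✓; GC 9/17 = 52.9% ✓ — passes.
Candidate 4 (18 nt, A=4 T=4 G=7 C=3): longest run = 3 ✓; GC 10/18 = 55.6%, outside 43.5–54.3% ✗ — fails.
Candidate 5 (24 nt, A=11 T=2 G=6 C=5): longest run = 5, exceeds 3 ✗; GC 11/24 = 45.8% ✓ — fails.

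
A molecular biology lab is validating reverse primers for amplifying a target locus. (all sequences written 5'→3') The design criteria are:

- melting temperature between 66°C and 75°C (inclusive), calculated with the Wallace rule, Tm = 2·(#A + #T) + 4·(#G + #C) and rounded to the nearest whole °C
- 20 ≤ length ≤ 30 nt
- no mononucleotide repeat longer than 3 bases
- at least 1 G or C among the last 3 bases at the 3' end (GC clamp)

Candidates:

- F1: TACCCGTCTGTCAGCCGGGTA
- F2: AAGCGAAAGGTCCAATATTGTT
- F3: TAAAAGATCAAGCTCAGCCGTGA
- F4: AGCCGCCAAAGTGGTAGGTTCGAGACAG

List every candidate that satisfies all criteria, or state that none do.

F1 only.

F1 (21 nt, A=3 T=5 G=6 C=7): Tm = 2·8 + 4·13 = 68°C ✓; length 21 ✓; longest run = 3 ✓; 3' end GTA has 1 G/C ✓ — passes.
F2 (22 nt, A=8 T=6 G=5 C=3): Tm = 2·14 + 4·8 = 60°C, outside 66–75°C ✗; length 22 ✓; longest run = 3 ✓; 3' end GTT has 1 G/C ✓ — fails.
F3 (23 nt, A=9 T=4 G=5 C=5): Tm = 2·13 + 4·10 = 66°C ✓; length 23 ✓; longest run = 4, exceeds 3 ✗; 3' end TGA has 1 G/C ✓ — fails.
F4 (28 nt, A=8 T=4 G=10 C=6): Tm = 2·12 + 4·16 = 88°C, outside 66–75°C ✗; length 28 ✓; longest run = 3 ✓; 3' end CAG has 2 G/C ✓ — fails.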